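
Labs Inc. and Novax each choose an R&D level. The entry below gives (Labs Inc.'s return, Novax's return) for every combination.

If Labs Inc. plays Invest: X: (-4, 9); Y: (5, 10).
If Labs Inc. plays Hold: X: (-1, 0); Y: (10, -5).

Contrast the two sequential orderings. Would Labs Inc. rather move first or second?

If Labs Inc. leads: Novax's best replies are Invest→Y, Hold→X; Labs Inc.'s induced payoffs 5, -1; outcome (Invest, Y), payoffs (5, 10).
If Novax leads: Labs Inc.'s best replies are X→Hold, Y→Hold; Novax's induced payoffs 0, -5; outcome (Hold, X), payoffs (-1, 0).
Labs Inc. gets 5 moving first and -1 moving second, so Labs Inc. prefers to move first.

first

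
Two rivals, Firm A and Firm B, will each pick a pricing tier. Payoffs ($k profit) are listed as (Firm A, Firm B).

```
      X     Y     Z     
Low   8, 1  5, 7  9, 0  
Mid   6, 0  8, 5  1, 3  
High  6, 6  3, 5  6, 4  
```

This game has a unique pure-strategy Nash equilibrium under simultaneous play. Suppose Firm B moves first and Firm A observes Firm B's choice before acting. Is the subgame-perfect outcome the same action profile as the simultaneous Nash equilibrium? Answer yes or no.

yes

Firm A best-responds to each possible Firm B move:
- X → Firm A plays Low (best of 8, 6, 6); Firm B gets 1.
- Y → Firm A plays Mid (best of 5, 8, 3); Firm B gets 5.
- Z → Firm A plays Low (best of 9, 1, 6); Firm B gets 0.
Maximizing over 1, 5, 0, Firm B chooses Y. Subgame-perfect outcome: (Mid, Y) with payoffs (8, 5).
Now find the simultaneous Nash equilibrium.
Firm A's best replies: X→Low; Y→Mid; Z→Low.
Firm B's best replies: Low→Y; Mid→Y; High→X.
Only (Mid, Y) has each player best-responding; Nash payoffs (8, 5).
Sequential outcome (Mid, Y) coincides with the Nash profile (Mid, Y).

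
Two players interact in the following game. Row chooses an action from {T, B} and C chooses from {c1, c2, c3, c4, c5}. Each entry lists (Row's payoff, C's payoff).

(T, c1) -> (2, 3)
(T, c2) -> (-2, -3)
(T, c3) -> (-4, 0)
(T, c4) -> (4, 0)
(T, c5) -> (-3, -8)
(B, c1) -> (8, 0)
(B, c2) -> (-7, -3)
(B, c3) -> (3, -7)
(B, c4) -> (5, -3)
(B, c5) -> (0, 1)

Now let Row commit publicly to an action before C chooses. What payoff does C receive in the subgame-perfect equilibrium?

3

Work backward from C's decision.
- T → C plays c1 (best of 3, -3, 0, 0, -8); Row gets 2.
- B → C plays c5 (best of 0, -3, -7, -3, 1); Row gets 0.
Among 2, 0, the best is 2 at T. Subgame-perfect outcome: (T, c1) with payoffs (2, 3).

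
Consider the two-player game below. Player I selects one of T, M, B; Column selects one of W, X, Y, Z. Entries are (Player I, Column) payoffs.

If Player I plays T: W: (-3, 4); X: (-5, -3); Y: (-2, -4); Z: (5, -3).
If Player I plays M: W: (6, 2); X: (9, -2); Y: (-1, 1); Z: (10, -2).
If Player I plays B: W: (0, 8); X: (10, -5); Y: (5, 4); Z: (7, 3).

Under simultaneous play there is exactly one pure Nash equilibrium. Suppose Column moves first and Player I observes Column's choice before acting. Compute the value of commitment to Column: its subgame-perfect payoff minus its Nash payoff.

2

Player I best-responds to each possible Column move:
- W → Player I plays M (best of -3, 6, 0); Column gets 2.
- X → Player I plays B (best of -5, 9, 10); Column gets -5.
- Y → Player I plays B (best of -2, -1, 5); Column gets 4.
- Z → Player I plays M (best of 5, 10, 7); Column gets -2.
Column's induced payoffs are 2, -5, 4, -2, so Column commits to Y. Subgame-perfect outcome: (B, Y) with payoffs (5, 4).
Now find the simultaneous Nash equilibrium.
Player I's best replies: W→M; X→B; Y→B; Z→M.
Column's best replies: T→W; M→W; B→W.
Only (M, W) has each player best-responding; Nash payoffs (6, 2).
Column's commitment gain: 4 − 2 = 2.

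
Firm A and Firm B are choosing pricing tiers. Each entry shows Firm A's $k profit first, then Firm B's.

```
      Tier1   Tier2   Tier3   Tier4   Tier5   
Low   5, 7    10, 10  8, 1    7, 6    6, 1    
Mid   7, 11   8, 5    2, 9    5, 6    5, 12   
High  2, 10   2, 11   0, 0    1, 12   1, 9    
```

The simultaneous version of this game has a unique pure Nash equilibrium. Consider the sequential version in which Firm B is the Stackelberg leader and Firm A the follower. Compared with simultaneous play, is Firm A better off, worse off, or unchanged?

worse off

Solve by backward induction (Firm B leads).
- Tier1: Firm A compares 5, 7, 2 and picks Mid; Firm B would get 11.
- Tier2: Firm A compares 10, 8, 2 and picks Low; Firm B would get 10.
- Tier3: Firm A compares 8, 2, 0 and picks Low; Firm B would get 1.
- Tier4: Firm A compares 7, 5, 1 and picks Low; Firm B would get 6.
- Tier5: Firm A compares 6, 5, 1 and picks Low; Firm B would get 1.
Firm B's induced payoffs are 11, 10, 1, 6, 1, so Firm B commits to Tier1. Subgame-perfect outcome: (Mid, Tier1) with payoffs (7, 11).
Under simultaneous play:
Firm A's best replies: Tier1→Mid; Tier2→Low; Tier3→Low; Tier4→Low; Tier5→Low.
Firm B's best replies: Low→Tier2; Mid→Tier5; High→Tier4.
Only (Low, Tier2) has each player best-responding; Nash payoffs (10, 10).
Firm A earns 7 sequentially versus 10 at the Nash outcome: worse off.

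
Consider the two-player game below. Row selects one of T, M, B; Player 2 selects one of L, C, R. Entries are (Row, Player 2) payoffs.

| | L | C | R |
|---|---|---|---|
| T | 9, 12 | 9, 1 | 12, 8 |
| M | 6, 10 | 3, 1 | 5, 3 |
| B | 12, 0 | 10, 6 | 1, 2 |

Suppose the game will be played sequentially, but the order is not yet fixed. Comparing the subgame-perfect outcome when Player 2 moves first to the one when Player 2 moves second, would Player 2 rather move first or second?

first

If Row leads: Player 2's best replies are T→L, M→L, B→C; Row's induced payoffs 9, 6, 10; outcome (B, C), payoffs (10, 6).
If Player 2 leads: Row's best replies are L→B, C→B, R→T; Player 2's induced payoffs 0, 6, 8; outcome (T, R), payoffs (12, 8).
Player 2 gets 8 moving first and 6 moving second, so Player 2 prefers to move first.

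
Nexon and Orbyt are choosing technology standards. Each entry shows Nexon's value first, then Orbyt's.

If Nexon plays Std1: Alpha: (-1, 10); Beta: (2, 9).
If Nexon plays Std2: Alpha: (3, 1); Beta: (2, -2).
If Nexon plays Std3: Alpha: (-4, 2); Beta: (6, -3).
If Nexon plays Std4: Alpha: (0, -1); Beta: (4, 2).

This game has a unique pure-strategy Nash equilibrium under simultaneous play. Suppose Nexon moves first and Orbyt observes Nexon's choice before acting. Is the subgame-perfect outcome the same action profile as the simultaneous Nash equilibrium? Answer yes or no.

no

Orbyt best-responds to each possible Nexon move:
- Std1: BR = Alpha, leader payoff -1.
- Std2: BR = Alpha, leader payoff 3.
- Std3: BR = Alpha, leader payoff -4.
- Std4: BR = Beta, leader payoff 4.
Nexon's induced payoffs are -1, 3, -4, 4, so Nexon commits to Std4. Subgame-perfect outcome: (Std4, Beta) with payoffs (4, 2).
Under simultaneous play:
Nexon's best replies: Alpha→Std2; Beta→Std3.
Orbyt's best replies: Std1→Alpha; Std2→Alpha; Std3→Alpha; Std4→Beta.
The unique mutual best reply is (Std2, Alpha), giving (3, 1).
Sequential outcome (Std4, Beta) differs from the Nash profile (Std2, Alpha).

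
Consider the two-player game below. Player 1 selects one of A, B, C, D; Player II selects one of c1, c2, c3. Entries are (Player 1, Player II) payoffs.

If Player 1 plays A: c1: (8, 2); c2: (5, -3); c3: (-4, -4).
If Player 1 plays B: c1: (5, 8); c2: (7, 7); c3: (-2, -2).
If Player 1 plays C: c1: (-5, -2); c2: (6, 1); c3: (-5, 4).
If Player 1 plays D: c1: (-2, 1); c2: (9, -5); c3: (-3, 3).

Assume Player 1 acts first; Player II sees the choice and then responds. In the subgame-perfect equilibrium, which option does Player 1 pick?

Player II best-responds to each possible Player 1 move:
- A: Player II compares 2, -3, -4 and picks c1; Player 1 would get 8.
- B: Player II compares 8, 7, -2 and picks c1; Player 1 would get 5.
- C: Player II compares -2, 1, 4 and picks c3; Player 1 would get -5.
- D: Player II compares 1, -5, 3 and picks c3; Player 1 would get -3.
Maximizing over 8, 5, -5, -3, Player 1 chooses A. Subgame-perfect outcome: (A, c1) with payoffs (8, 2).

A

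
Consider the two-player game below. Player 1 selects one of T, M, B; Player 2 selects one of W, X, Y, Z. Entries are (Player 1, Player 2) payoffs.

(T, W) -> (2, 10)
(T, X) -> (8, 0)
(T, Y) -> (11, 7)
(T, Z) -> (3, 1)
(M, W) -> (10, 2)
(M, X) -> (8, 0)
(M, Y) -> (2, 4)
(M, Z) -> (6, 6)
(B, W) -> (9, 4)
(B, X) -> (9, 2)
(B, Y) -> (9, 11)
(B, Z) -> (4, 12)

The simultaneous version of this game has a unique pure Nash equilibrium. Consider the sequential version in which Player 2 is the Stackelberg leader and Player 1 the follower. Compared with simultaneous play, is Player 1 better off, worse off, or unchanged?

better off

Solve by backward induction (Player 2 leads).
- W: BR = M, leader payoff 2.
- X: BR = B, leader payoff 2.
- Y: BR = T, leader payoff 7.
- Z: BR = M, leader payoff 6.
Maximizing over 2, 2, 7, 6, Player 2 chooses Y. Subgame-perfect outcome: (T, Y) with payoffs (11, 7).
Under simultaneous play:
Player 1's best replies: W→M; X→B; Y→T; Z→M.
Player 2's best replies: T→W; M→Z; B→Z.
The unique mutual best reply is (M, Z), giving (6, 6).
Player 1 earns 11 sequentially versus 6 at the Nash outcome: better off.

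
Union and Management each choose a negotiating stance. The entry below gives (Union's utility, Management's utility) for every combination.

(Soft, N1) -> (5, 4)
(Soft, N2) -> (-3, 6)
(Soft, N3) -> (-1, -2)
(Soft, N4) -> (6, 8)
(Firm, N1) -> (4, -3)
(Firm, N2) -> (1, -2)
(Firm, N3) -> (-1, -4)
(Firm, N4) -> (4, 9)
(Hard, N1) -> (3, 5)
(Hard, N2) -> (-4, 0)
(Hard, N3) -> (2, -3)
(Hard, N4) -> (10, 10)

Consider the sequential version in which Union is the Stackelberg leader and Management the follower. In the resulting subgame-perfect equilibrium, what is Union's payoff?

10

Backward induction with Union moving first.
- Soft: Management compares 4, 6, -2, 8 and picks N4; Union would get 6.
- Firm: Management compares -3, -2, -4, 9 and picks N4; Union would get 4.
- Hard: Management compares 5, 0, -3, 10 and picks N4; Union would get 10.
Maximizing over 6, 4, 10, Union chooses Hard. Subgame-perfect outcome: (Hard, N4) with payoffs (10, 10).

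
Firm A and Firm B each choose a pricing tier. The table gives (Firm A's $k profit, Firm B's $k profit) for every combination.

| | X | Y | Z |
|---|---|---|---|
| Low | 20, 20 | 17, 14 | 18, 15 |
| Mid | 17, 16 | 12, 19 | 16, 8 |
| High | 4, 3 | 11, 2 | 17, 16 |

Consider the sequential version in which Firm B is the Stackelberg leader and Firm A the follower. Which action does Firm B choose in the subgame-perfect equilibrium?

Firm A best-responds to each possible Firm B move:
- X: BR = Low, leader payoff 20.
- Y: BR = Low, leader payoff 14.
- Z: BR = Low, leader payoff 15.
Maximizing over 20, 14, 15, Firm B chooses X. Subgame-perfect outcome: (Low, X) with payoffs (20, 20).

X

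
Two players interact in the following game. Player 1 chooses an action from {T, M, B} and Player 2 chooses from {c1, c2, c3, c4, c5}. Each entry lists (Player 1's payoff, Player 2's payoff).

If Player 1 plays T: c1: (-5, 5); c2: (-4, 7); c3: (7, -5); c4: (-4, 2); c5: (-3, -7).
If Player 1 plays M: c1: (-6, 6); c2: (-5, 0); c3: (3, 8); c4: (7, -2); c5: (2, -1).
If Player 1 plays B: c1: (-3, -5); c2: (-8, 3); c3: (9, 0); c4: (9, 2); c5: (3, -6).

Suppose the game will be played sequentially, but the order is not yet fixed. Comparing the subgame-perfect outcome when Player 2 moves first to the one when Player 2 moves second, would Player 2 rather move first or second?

second

If Player 1 leads: Player 2's best replies are T→c2, M→c3, B→c2; Player 1's induced payoffs -4, 3, -8; outcome (M, c3), payoffs (3, 8).
If Player 2 leads: Player 1's best replies are c1→B, c2→T, c3→B, c4→B, c5→B; Player 2's induced payoffs -5, 7, 0, 2, -6; outcome (T, c2), payoffs (-4, 7).
Player 2 gets 7 moving first and 8 moving second, so Player 2 prefers to move second.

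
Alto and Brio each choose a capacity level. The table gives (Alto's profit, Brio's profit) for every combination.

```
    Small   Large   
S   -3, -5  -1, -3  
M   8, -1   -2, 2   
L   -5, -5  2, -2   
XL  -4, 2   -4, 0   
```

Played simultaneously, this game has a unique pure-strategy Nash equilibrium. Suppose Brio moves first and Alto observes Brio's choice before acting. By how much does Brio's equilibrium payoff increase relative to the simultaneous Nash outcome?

Work backward from Alto's decision.
- Small → Alto plays M (best of -3, 8, -5, -4); Brio gets -1.
- Large → Alto plays L (best of -1, -2, 2, -4); Brio gets -2.
Among -1, -2, the best is -1 at Small. Subgame-perfect outcome: (M, Small) with payoffs (8, -1).
Now find the simultaneous Nash equilibrium.
Alto's best replies: Small→M; Large→L.
Brio's best replies: S→Large; M→Large; L→Large; XL→Small.
Only (L, Large) has each player best-responding; Nash payoffs (2, -2).
Brio's commitment gain: -1 − -2 = 1.

1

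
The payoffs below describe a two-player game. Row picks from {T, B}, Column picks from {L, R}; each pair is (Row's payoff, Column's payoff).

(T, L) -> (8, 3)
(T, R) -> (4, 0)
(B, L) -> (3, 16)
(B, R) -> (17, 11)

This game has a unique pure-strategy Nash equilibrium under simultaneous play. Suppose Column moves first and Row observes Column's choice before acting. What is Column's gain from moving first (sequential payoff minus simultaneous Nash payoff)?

8

Row best-responds to each possible Column move:
- L: Row compares 8, 3 and picks T; Column would get 3.
- R: Row compares 4, 17 and picks B; Column would get 11.
Column's induced payoffs are 3, 11, so Column commits to R. Subgame-perfect outcome: (B, R) with payoffs (17, 11).
For the simultaneous game, intersect best replies.
Row's best replies: L→T; R→B.
Column's best replies: T→L; B→L.
The unique mutual best reply is (T, L), giving (8, 3).
Column's commitment gain: 11 − 3 = 8.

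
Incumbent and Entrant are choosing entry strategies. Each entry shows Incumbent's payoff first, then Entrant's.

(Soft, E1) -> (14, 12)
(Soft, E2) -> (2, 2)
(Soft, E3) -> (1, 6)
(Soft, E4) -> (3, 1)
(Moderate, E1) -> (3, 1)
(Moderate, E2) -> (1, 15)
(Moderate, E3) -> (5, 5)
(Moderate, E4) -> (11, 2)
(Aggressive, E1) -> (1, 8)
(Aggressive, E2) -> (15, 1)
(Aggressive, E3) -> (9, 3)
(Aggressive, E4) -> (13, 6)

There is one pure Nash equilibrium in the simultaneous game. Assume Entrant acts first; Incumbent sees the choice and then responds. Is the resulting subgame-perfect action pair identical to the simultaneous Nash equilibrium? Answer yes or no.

yes

Backward induction with Entrant moving first.
- E1: Incumbent compares 14, 3, 1 and picks Soft; Entrant would get 12.
- E2: Incumbent compares 2, 1, 15 and picks Aggressive; Entrant would get 1.
- E3: Incumbent compares 1, 5, 9 and picks Aggressive; Entrant would get 3.
- E4: Incumbent compares 3, 11, 13 and picks Aggressive; Entrant would get 6.
Entrant's induced payoffs are 12, 1, 3, 6, so Entrant commits to E1. Subgame-perfect outcome: (Soft, E1) with payoffs (14, 12).
Now find the simultaneous Nash equilibrium.
Incumbent's best replies: E1→Soft; E2→Aggressive; E3→Aggressive; E4→Aggressive.
Entrant's best replies: Soft→E1; Moderate→E2; Aggressive→E1.
Only (Soft, E1) has each player best-responding; Nash payoffs (14, 12).
Sequential outcome (Soft, E1) coincides with the Nash profile (Soft, E1).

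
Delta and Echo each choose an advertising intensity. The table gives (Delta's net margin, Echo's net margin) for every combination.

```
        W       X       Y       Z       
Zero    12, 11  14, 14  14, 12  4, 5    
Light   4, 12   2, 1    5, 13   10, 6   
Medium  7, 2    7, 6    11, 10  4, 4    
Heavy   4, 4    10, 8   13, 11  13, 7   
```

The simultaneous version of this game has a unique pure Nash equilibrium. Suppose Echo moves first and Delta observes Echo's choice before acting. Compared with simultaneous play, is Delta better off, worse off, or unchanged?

Solve by backward induction (Echo leads).
- W → Delta plays Zero (best of 12, 4, 7, 4); Echo gets 11.
- X → Delta plays Zero (best of 14, 2, 7, 10); Echo gets 14.
- Y → Delta plays Zero (best of 14, 5, 11, 13); Echo gets 12.
- Z → Delta plays Heavy (best of 4, 10, 4, 13); Echo gets 7.
Maximizing over 11, 14, 12, 7, Echo chooses X. Subgame-perfect outcome: (Zero, X) with payoffs (14, 14).
Now find the simultaneous Nash equilibrium.
Delta's best replies: W→Zero; X→Zero; Y→Zero; Z→Heavy.
Echo's best replies: Zero→X; Light→Y; Medium→Y; Heavy→Y.
Only (Zero, X) has each player best-responding; Nash payoffs (14, 14).
Delta earns 14 sequentially versus 14 at the Nash outcome: unchanged.

unchanged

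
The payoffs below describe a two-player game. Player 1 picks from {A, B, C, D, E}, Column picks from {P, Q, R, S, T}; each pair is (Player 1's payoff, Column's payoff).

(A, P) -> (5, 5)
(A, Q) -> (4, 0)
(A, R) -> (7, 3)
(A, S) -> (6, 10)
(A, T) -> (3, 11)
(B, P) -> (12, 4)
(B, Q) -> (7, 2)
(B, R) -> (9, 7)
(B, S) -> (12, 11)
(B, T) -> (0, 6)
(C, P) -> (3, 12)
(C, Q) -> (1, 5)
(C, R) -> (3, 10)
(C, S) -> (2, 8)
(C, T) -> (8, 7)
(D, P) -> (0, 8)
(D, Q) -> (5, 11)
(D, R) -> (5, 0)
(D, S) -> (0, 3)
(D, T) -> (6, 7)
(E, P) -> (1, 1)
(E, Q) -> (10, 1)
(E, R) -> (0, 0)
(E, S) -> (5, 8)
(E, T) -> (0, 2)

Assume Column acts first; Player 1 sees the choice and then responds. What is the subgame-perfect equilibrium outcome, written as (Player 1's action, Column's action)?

(B, S)

Solve by backward induction (Column leads).
- P → Player 1 plays B (best of 5, 12, 3, 0, 1); Column gets 4.
- Q → Player 1 plays E (best of 4, 7, 1, 5, 10); Column gets 1.
- R → Player 1 plays B (best of 7, 9, 3, 5, 0); Column gets 7.
- S → Player 1 plays B (best of 6, 12, 2, 0, 5); Column gets 11.
- T → Player 1 plays C (best of 3, 0, 8, 6, 0); Column gets 7.
Column's induced payoffs are 4, 1, 7, 11, 7, so Column commits to S. Subgame-perfect outcome: (B, S) with payoffs (12, 11).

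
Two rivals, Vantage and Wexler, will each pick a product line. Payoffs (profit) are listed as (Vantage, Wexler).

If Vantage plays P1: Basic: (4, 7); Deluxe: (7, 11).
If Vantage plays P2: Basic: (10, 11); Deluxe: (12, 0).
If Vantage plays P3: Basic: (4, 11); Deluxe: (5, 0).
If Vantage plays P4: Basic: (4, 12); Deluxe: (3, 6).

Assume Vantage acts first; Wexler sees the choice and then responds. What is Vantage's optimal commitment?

Wexler best-responds to each possible Vantage move:
- P1 → Wexler plays Deluxe (best of 7, 11); Vantage gets 7.
- P2 → Wexler plays Basic (best of 11, 0); Vantage gets 10.
- P3 → Wexler plays Basic (best of 11, 0); Vantage gets 4.
- P4 → Wexler plays Basic (best of 12, 6); Vantage gets 4.
Maximizing over 7, 10, 4, 4, Vantage chooses P2. Subgame-perfect outcome: (P2, Basic) with payoffs (10, 11).

P2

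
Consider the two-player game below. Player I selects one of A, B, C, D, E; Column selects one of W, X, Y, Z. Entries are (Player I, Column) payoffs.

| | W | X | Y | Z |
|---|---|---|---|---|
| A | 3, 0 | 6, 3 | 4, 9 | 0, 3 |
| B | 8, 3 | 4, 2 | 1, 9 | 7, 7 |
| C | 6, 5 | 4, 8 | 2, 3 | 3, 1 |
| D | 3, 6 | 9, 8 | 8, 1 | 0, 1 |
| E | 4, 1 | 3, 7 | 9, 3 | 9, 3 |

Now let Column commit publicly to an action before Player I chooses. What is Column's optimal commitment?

X

Player I best-responds to each possible Column move:
- W: BR = B, leader payoff 3.
- X: BR = D, leader payoff 8.
- Y: BR = E, leader payoff 3.
- Z: BR = E, leader payoff 3.
Column's induced payoffs are 3, 8, 3, 3, so Column commits to X. Subgame-perfect outcome: (D, X) with payoffs (9, 8).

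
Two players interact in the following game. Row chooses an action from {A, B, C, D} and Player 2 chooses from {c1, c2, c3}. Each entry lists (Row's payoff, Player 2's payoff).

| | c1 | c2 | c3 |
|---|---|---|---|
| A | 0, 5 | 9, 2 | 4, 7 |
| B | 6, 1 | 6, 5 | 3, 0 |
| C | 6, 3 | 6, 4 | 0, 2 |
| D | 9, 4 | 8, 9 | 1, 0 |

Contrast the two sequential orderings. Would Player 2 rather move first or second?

second

If Row leads: Player 2's best replies are A→c3, B→c2, C→c2, D→c2; Row's induced payoffs 4, 6, 6, 8; outcome (D, c2), payoffs (8, 9).
If Player 2 leads: Row's best replies are c1→D, c2→A, c3→A; Player 2's induced payoffs 4, 2, 7; outcome (A, c3), payoffs (4, 7).
Player 2 gets 7 moving first and 9 moving second, so Player 2 prefers to move second.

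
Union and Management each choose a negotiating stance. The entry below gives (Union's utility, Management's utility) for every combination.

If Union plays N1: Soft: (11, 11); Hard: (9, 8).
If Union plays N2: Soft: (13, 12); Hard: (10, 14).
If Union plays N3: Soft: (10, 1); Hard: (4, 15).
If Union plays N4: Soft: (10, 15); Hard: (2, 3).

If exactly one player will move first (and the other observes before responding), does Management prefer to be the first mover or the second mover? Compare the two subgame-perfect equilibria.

If Union leads: Management's best replies are N1→Soft, N2→Hard, N3→Hard, N4→Soft; Union's induced payoffs 11, 10, 4, 10; outcome (N1, Soft), payoffs (11, 11).
If Management leads: Union's best replies are Soft→N2, Hard→N2; Management's induced payoffs 12, 14; outcome (N2, Hard), payoffs (10, 14).
Management gets 14 moving first and 11 moving second, so Management prefers to move first.

first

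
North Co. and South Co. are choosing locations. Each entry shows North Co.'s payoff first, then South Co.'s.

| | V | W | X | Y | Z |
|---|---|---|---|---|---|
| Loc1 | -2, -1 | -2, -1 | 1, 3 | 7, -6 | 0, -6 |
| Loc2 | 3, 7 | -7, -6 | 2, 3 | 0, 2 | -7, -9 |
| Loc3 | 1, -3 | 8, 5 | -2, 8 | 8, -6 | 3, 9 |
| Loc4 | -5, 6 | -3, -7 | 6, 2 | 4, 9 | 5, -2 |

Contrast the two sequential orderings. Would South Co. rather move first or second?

second

If North Co. leads: South Co.'s best replies are Loc1→X, Loc2→V, Loc3→Z, Loc4→Y; North Co.'s induced payoffs 1, 3, 3, 4; outcome (Loc4, Y), payoffs (4, 9).
If South Co. leads: North Co.'s best replies are V→Loc2, W→Loc3, X→Loc4, Y→Loc3, Z→Loc4; South Co.'s induced payoffs 7, 5, 2, -6, -2; outcome (Loc2, V), payoffs (3, 7).
South Co. gets 7 moving first and 9 moving second, so South Co. prefers to move second.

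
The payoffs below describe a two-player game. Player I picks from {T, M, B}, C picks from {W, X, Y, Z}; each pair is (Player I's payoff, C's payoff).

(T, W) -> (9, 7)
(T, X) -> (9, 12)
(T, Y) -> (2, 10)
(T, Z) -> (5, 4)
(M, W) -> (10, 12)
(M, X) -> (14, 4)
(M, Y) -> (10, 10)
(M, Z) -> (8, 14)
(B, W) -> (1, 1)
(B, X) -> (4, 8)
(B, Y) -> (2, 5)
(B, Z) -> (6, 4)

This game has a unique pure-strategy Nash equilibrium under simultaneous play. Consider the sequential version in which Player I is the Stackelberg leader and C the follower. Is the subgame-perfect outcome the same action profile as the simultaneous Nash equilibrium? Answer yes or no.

Solve by backward induction (Player I leads).
- T → C plays X (best of 7, 12, 10, 4); Player I gets 9.
- M → C plays Z (best of 12, 4, 10, 14); Player I gets 8.
- B → C plays X (best of 1, 8, 5, 4); Player I gets 4.
Maximizing over 9, 8, 4, Player I chooses T. Subgame-perfect outcome: (T, X) with payoffs (9, 12).
For the simultaneous game, intersect best replies.
Player I's best replies: W→M; X→M; Y→M; Z→M.
C's best replies: T→X; M→Z; B→X.
Only (M, Z) has each player best-responding; Nash payoffs (8, 14).
Sequential outcome (T, X) differs from the Nash profile (M, Z).

no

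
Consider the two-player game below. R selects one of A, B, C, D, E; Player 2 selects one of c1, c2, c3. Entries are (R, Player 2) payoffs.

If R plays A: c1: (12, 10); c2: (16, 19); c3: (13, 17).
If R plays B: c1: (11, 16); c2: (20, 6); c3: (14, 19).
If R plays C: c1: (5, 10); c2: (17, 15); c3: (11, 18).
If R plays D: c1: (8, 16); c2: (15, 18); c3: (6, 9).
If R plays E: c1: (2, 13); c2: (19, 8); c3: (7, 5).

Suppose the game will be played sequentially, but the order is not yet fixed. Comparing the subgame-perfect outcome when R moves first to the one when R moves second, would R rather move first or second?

first

If R leads: Player 2's best replies are A→c2, B→c3, C→c3, D→c2, E→c1; R's induced payoffs 16, 14, 11, 15, 2; outcome (A, c2), payoffs (16, 19).
If Player 2 leads: R's best replies are c1→A, c2→B, c3→B; Player 2's induced payoffs 10, 6, 19; outcome (B, c3), payoffs (14, 19).
R gets 16 moving first and 14 moving second, so R prefers to move first.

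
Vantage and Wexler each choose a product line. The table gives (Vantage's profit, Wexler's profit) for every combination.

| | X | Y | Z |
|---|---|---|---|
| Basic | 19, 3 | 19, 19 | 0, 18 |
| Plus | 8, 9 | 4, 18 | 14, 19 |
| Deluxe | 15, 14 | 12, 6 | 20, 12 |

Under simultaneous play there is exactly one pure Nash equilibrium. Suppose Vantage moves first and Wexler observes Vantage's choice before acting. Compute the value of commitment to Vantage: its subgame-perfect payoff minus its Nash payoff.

Wexler best-responds to each possible Vantage move:
- Basic: Wexler compares 3, 19, 18 and picks Y; Vantage would get 19.
- Plus: Wexler compares 9, 18, 19 and picks Z; Vantage would get 14.
- Deluxe: Wexler compares 14, 6, 12 and picks X; Vantage would get 15.
Vantage's induced payoffs are 19, 14, 15, so Vantage commits to Basic. Subgame-perfect outcome: (Basic, Y) with payoffs (19, 19).
Under simultaneous play:
Vantage's best replies: X→Basic; Y→Basic; Z→Deluxe.
Wexler's best replies: Basic→Y; Plus→Z; Deluxe→X.
Only (Basic, Y) has each player best-responding; Nash payoffs (19, 19).
Vantage's commitment gain: 19 − 19 = 0.

0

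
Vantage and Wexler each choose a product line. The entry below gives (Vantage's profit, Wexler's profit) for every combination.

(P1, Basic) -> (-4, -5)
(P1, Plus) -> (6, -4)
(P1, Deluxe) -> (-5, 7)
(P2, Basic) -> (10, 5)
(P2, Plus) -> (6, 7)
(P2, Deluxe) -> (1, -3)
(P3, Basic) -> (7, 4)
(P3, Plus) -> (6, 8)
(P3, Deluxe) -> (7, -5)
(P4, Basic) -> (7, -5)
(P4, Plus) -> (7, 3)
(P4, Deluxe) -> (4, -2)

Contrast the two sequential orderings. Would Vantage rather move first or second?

If Vantage leads: Wexler's best replies are P1→Deluxe, P2→Plus, P3→Plus, P4→Plus; Vantage's induced payoffs -5, 6, 6, 7; outcome (P4, Plus), payoffs (7, 3).
If Wexler leads: Vantage's best replies are Basic→P2, Plus→P4, Deluxe→P3; Wexler's induced payoffs 5, 3, -5; outcome (P2, Basic), payoffs (10, 5).
Vantage gets 7 moving first and 10 moving second, so Vantage prefers to move second.

second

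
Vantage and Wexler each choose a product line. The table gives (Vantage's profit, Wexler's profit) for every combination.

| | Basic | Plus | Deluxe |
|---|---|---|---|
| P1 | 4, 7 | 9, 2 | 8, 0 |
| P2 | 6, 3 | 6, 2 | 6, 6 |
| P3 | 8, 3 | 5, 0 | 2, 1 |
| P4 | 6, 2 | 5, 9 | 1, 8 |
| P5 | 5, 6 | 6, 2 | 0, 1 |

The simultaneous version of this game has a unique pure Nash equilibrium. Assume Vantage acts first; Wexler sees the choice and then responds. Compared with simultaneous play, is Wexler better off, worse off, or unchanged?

unchanged

Wexler best-responds to each possible Vantage move:
- P1: Wexler compares 7, 2, 0 and picks Basic; Vantage would get 4.
- P2: Wexler compares 3, 2, 6 and picks Deluxe; Vantage would get 6.
- P3: Wexler compares 3, 0, 1 and picks Basic; Vantage would get 8.
- P4: Wexler compares 2, 9, 8 and picks Plus; Vantage would get 5.
- P5: Wexler compares 6, 2, 1 and picks Basic; Vantage would get 5.
Maximizing over 4, 6, 8, 5, 5, Vantage chooses P3. Subgame-perfect outcome: (P3, Basic) with payoffs (8, 3).
For the simultaneous game, intersect best replies.
Vantage's best replies: Basic→P3; Plus→P1; Deluxe→P1.
Wexler's best replies: P1→Basic; P2→Deluxe; P3→Basic; P4→Plus; P5→Basic.
Only (P3, Basic) has each player best-responding; Nash payoffs (8, 3).
Wexler earns 3 sequentially versus 3 at the Nash outcome: unchanged.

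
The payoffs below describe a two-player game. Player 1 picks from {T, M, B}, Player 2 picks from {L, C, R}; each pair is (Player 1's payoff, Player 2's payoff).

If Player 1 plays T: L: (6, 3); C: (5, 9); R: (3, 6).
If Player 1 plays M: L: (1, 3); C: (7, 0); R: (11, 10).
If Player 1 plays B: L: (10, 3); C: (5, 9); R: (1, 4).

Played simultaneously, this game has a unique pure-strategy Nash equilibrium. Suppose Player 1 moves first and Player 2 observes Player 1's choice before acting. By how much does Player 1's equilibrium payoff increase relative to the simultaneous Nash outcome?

Work backward from Player 2's decision.
- T → Player 2 plays C (best of 3, 9, 6); Player 1 gets 5.
- M → Player 2 plays R (best of 3, 0, 10); Player 1 gets 11.
- B → Player 2 plays C (best of 3, 9, 4); Player 1 gets 5.
Player 1's induced payoffs are 5, 11, 5, so Player 1 commits to M. Subgame-perfect outcome: (M, R) with payoffs (11, 10).
Now find the simultaneous Nash equilibrium.
Player 1's best replies: L→B; C→M; R→M.
Player 2's best replies: T→C; M→R; B→C.
Only (M, R) has each player best-responding; Nash payoffs (11, 10).
Player 1's commitment gain: 11 − 11 = 0.

0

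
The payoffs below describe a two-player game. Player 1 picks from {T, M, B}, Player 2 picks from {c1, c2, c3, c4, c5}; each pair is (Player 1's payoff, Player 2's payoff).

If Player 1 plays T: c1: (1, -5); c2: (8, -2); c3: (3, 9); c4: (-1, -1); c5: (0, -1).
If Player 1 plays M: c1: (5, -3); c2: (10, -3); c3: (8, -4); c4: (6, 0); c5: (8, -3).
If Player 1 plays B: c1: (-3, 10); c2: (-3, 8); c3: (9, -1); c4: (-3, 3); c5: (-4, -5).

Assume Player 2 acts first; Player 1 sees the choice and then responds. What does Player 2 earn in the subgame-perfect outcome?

0

Solve by backward induction (Player 2 leads).
- c1: Player 1 compares 1, 5, -3 and picks M; Player 2 would get -3.
- c2: Player 1 compares 8, 10, -3 and picks M; Player 2 would get -3.
- c3: Player 1 compares 3, 8, 9 and picks B; Player 2 would get -1.
- c4: Player 1 compares -1, 6, -3 and picks M; Player 2 would get 0.
- c5: Player 1 compares 0, 8, -4 and picks M; Player 2 would get -3.
Player 2's induced payoffs are -3, -3, -1, 0, -3, so Player 2 commits to c4. Subgame-perfect outcome: (M, c4) with payoffs (6, 0).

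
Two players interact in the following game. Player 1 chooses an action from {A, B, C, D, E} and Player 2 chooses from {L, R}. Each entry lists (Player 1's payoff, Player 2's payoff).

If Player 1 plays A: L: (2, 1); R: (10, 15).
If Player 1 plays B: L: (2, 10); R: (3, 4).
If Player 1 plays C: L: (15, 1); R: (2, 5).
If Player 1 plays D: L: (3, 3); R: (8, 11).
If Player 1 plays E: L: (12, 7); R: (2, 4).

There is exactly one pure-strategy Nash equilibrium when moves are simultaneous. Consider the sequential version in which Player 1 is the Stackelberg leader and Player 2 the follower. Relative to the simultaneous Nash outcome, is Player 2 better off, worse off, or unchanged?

Player 2 best-responds to each possible Player 1 move:
- A → Player 2 plays R (best of 1, 15); Player 1 gets 10.
- B → Player 2 plays L (best of 10, 4); Player 1 gets 2.
- C → Player 2 plays R (best of 1, 5); Player 1 gets 2.
- D → Player 2 plays R (best of 3, 11); Player 1 gets 8.
- E → Player 2 plays L (best of 7, 4); Player 1 gets 12.
Among 10, 2, 2, 8, 12, the best is 12 at E. Subgame-perfect outcome: (E, L) with payoffs (12, 7).
Under simultaneous play:
Player 1's best replies: L→C; R→A.
Player 2's best replies: A→R; B→L; C→R; D→R; E→L.
Only (A, R) has each player best-responding; Nash payoffs (10, 15).
Player 2 earns 7 sequentially versus 15 at the Nash outcome: worse off.

worse off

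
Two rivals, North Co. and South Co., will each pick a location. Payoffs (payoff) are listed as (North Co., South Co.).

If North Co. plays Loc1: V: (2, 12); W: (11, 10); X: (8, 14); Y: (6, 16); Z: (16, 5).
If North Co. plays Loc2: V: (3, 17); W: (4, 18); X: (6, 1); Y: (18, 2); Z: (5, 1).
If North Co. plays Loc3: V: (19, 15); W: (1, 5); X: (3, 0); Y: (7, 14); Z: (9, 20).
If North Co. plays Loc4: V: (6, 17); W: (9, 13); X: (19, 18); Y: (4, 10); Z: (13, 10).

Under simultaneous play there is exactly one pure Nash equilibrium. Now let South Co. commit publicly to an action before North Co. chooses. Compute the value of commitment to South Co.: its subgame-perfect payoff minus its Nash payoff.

North Co. best-responds to each possible South Co. move:
- V: BR = Loc3, leader payoff 15.
- W: BR = Loc1, leader payoff 10.
- X: BR = Loc4, leader payoff 18.
- Y: BR = Loc2, leader payoff 2.
- Z: BR = Loc1, leader payoff 5.
Maximizing over 15, 10, 18, 2, 5, South Co. chooses X. Subgame-perfect outcome: (Loc4, X) with payoffs (19, 18).
For the simultaneous game, intersect best replies.
North Co.'s best replies: V→Loc3; W→Loc1; X→Loc4; Y→Loc2; Z→Loc1.
South Co.'s best replies: Loc1→Y; Loc2→W; Loc3→Z; Loc4→X.
Only (Loc4, X) has each player best-responding; Nash payoffs (19, 18).
South Co.'s commitment gain: 18 − 18 = 0.

0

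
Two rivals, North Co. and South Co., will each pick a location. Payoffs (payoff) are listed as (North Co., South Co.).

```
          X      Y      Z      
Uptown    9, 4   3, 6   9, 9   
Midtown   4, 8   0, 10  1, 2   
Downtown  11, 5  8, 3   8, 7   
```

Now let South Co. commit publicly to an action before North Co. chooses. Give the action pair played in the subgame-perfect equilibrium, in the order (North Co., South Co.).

Solve by backward induction (South Co. leads).
- X → North Co. plays Downtown (best of 9, 4, 11); South Co. gets 5.
- Y → North Co. plays Downtown (best of 3, 0, 8); South Co. gets 3.
- Z → North Co. plays Uptown (best of 9, 1, 8); South Co. gets 9.
South Co.'s induced payoffs are 5, 3, 9, so South Co. commits to Z. Subgame-perfect outcome: (Uptown, Z) with payoffs (9, 9).

(Uptown, Z)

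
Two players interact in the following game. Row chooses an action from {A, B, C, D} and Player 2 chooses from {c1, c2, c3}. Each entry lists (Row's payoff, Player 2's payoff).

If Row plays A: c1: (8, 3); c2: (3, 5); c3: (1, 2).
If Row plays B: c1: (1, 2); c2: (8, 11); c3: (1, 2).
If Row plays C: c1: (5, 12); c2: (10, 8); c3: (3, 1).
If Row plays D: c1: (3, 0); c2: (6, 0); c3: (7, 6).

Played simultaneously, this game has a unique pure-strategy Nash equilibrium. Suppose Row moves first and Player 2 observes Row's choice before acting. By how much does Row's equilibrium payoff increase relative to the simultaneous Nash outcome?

Solve by backward induction (Row leads).
- A: BR = c2, leader payoff 3.
- B: BR = c2, leader payoff 8.
- C: BR = c1, leader payoff 5.
- D: BR = c3, leader payoff 7.
Maximizing over 3, 8, 5, 7, Row chooses B. Subgame-perfect outcome: (B, c2) with payoffs (8, 11).
Now find the simultaneous Nash equilibrium.
Row's best replies: c1→A; c2→C; c3→D.
Player 2's best replies: A→c2; B→c2; C→c1; D→c3.
Only (D, c3) has each player best-responding; Nash payoffs (7, 6).
Row's commitment gain: 8 − 7 = 1.

1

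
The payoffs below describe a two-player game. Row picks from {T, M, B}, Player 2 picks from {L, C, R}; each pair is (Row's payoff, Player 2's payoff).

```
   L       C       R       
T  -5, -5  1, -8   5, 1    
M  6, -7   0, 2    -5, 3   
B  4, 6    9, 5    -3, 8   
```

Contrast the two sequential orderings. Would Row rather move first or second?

second

If Row leads: Player 2's best replies are T→R, M→R, B→R; Row's induced payoffs 5, -5, -3; outcome (T, R), payoffs (5, 1).
If Player 2 leads: Row's best replies are L→M, C→B, R→T; Player 2's induced payoffs -7, 5, 1; outcome (B, C), payoffs (9, 5).
Row gets 5 moving first and 9 moving second, so Row prefers to move second.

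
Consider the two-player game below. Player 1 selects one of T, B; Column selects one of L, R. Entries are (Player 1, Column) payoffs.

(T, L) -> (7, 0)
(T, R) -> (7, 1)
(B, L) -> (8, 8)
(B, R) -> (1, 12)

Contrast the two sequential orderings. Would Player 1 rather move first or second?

second

If Player 1 leads: Column's best replies are T→R, B→R; Player 1's induced payoffs 7, 1; outcome (T, R), payoffs (7, 1).
If Column leads: Player 1's best replies are L→B, R→T; Column's induced payoffs 8, 1; outcome (B, L), payoffs (8, 8).
Player 1 gets 7 moving first and 8 moving second, so Player 1 prefers to move second.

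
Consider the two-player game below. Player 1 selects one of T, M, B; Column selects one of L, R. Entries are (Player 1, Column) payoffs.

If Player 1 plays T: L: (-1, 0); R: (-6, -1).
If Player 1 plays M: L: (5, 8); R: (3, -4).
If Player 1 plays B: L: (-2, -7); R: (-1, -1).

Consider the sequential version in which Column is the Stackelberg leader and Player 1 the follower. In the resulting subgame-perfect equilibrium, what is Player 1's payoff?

Solve by backward induction (Column leads).
- L: Player 1 compares -1, 5, -2 and picks M; Column would get 8.
- R: Player 1 compares -6, 3, -1 and picks M; Column would get -4.
Column's induced payoffs are 8, -4, so Column commits to L. Subgame-perfect outcome: (M, L) with payoffs (5, 8).

5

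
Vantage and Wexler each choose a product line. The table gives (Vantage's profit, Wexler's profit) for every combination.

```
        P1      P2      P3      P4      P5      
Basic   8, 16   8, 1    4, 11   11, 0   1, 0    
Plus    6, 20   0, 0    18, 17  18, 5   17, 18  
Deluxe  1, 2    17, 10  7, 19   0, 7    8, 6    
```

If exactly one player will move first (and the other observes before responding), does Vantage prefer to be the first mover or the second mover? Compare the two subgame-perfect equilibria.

If Vantage leads: Wexler's best replies are Basic→P1, Plus→P1, Deluxe→P3; Vantage's induced payoffs 8, 6, 7; outcome (Basic, P1), payoffs (8, 16).
If Wexler leads: Vantage's best replies are P1→Basic, P2→Deluxe, P3→Plus, P4→Plus, P5→Plus; Wexler's induced payoffs 16, 10, 17, 5, 18; outcome (Plus, P5), payoffs (17, 18).
Vantage gets 8 moving first and 17 moving second, so Vantage prefers to move second.

second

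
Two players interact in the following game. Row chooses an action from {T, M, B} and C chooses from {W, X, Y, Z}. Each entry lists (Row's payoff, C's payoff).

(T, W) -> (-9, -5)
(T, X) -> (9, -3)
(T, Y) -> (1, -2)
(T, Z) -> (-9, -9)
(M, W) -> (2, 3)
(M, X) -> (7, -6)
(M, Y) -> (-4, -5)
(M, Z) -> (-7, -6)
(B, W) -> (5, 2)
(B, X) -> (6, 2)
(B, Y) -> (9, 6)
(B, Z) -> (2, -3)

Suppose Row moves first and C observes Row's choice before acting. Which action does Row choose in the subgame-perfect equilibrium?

Solve by backward induction (Row leads).
- T: C compares -5, -3, -2, -9 and picks Y; Row would get 1.
- M: C compares 3, -6, -5, -6 and picks W; Row would get 2.
- B: C compares 2, 2, 6, -3 and picks Y; Row would get 9.
Row's induced payoffs are 1, 2, 9, so Row commits to B. Subgame-perfect outcome: (B, Y) with payoffs (9, 6).

B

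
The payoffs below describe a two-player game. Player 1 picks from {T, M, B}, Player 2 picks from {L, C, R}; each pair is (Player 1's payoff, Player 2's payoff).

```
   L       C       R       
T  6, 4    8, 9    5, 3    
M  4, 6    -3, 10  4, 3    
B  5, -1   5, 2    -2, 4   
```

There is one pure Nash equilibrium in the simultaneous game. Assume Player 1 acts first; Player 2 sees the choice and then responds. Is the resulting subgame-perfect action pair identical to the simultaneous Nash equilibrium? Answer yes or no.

Backward induction with Player 1 moving first.
- T: Player 2 compares 4, 9, 3 and picks C; Player 1 would get 8.
- M: Player 2 compares 6, 10, 3 and picks C; Player 1 would get -3.
- B: Player 2 compares -1, 2, 4 and picks R; Player 1 would get -2.
Maximizing over 8, -3, -2, Player 1 chooses T. Subgame-perfect outcome: (T, C) with payoffs (8, 9).
Under simultaneous play:
Player 1's best replies: L→T; C→T; R→T.
Player 2's best replies: T→C; M→C; B→R.
Only (T, C) has each player best-responding; Nash payoffs (8, 9).
Sequential outcome (T, C) coincides with the Nash profile (T, C).

yes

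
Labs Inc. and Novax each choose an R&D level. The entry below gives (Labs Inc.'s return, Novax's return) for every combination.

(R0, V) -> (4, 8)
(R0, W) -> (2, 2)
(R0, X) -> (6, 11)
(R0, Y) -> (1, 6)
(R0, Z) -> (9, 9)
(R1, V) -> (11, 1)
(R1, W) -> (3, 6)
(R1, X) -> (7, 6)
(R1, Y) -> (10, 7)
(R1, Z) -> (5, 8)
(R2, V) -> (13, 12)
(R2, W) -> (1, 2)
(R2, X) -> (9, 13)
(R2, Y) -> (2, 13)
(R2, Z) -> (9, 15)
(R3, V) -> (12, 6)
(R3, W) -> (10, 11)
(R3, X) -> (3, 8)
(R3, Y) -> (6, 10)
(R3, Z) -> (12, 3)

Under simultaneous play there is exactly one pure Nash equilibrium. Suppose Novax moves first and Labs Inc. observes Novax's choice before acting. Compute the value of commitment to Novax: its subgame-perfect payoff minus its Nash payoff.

2

Labs Inc. best-responds to each possible Novax move:
- V: BR = R2, leader payoff 12.
- W: BR = R3, leader payoff 11.
- X: BR = R2, leader payoff 13.
- Y: BR = R1, leader payoff 7.
- Z: BR = R3, leader payoff 3.
Among 12, 11, 13, 7, 3, the best is 13 at X. Subgame-perfect outcome: (R2, X) with payoffs (9, 13).
Under simultaneous play:
Labs Inc.'s best replies: V→R2; W→R3; X→R2; Y→R1; Z→R3.
Novax's best replies: R0→X; R1→Z; R2→Z; R3→W.
Only (R3, W) has each player best-responding; Nash payoffs (10, 11).
Novax's commitment gain: 13 − 11 = 2.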